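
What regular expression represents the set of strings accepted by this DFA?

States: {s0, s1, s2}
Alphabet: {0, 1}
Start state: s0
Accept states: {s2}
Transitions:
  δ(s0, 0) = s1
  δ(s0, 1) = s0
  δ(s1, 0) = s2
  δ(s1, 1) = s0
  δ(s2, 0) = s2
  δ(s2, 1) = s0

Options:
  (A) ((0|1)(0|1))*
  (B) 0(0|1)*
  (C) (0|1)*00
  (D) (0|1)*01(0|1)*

Check each option against the DFA on short strings; one disagreement eliminates an option:
  (A) ((0|1)(0|1))*: on ε the DFA stays in s0 and rejects (s0 ∉ Accept), but the regex matches it → eliminate
  (B) 0(0|1)*: on '0' the DFA goes s0 → s1 and rejects (s1 ∉ Accept), but the regex matches it → eliminate
  (C) (0|1)*00: agrees with the DFA on every string of length ≤ 6
  (D) (0|1)*01(0|1)*: on '00' the DFA goes s0 → s1 → s2 and accepts (s2 ∈ Accept), but the regex does not match it → eliminate
Only (C) is consistent with the DFA.
(C) (0|1)*00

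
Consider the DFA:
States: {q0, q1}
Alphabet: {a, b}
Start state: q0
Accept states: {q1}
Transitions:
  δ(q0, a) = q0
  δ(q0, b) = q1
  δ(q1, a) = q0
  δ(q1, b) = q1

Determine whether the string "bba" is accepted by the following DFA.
Processing string "bba":
  q0 --b--> q1
  q1 --b--> q1
  q1 --a--> q0
Final state: q0
Accept states: {q1}
No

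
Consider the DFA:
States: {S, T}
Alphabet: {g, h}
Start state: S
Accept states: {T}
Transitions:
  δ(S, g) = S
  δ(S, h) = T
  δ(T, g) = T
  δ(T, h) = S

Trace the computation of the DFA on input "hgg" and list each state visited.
read 'h': S → T
  read 'g': T → T
  read 'g': T → T
S -> T -> T -> T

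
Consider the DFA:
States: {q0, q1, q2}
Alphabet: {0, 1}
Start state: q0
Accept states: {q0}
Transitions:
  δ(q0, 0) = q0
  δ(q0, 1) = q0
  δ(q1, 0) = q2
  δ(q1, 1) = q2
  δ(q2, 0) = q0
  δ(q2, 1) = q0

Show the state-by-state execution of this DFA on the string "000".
read '0': q0 → q0
  read '0': q0 → q0
  read '0': q0 → q0
q0 -> q0 -> q0 -> q0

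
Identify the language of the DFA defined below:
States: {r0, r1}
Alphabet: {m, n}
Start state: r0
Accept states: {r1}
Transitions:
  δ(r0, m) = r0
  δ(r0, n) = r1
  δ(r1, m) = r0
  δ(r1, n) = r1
Testing a few strings:
  'mmm' → reject
  'n' → accept
  'mmn' → accept
  'nnn' → accept
State roles: r0=last symbol not n; r1=last symbol is n
All strings over {m,n} ending with n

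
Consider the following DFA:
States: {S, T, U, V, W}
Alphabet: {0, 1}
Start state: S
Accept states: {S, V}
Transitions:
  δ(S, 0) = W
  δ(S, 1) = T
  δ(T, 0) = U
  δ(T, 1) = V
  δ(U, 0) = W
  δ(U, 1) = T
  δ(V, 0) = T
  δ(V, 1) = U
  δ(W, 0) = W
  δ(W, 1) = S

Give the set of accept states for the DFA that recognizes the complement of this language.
Complement accept states = All states \ Original accept states
= {S, T, U, V, W} \ {S, V}
{T, U, W}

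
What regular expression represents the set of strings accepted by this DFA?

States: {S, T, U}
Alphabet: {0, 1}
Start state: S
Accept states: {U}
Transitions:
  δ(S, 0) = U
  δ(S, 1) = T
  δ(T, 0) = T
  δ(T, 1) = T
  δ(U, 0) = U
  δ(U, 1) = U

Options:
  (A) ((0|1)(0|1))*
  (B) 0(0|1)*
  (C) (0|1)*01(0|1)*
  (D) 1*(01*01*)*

Check each option against the DFA on short strings; one disagreement eliminates an option:
  (A) ((0|1)(0|1))*: on ε the DFA stays in S and rejects (S ∉ Accept), but the regex matches it → eliminate
  (B) 0(0|1)*: agrees with the DFA on every string of length ≤ 6
  (C) (0|1)*01(0|1)*: on '0' the DFA goes S → U and accepts (U ∈ Accept), but the regex does not match it → eliminate
  (D) 1*(01*01*)*: on ε the DFA stays in S and rejects (S ∉ Accept), but the regex matches it → eliminate
Only (B) is consistent with the DFA.
(B) 0(0|1)*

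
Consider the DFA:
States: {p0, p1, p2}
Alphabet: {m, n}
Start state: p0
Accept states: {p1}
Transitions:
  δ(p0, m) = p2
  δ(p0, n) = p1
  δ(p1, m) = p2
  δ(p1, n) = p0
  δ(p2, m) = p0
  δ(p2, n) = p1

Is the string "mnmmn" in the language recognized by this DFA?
Processing string "mnmmn":
  p0 --m--> p2
  p2 --n--> p1
  p1 --m--> p2
  p2 --m--> p0
  p0 --n--> p1
Final state: p1
Accept states: {p1}
Yes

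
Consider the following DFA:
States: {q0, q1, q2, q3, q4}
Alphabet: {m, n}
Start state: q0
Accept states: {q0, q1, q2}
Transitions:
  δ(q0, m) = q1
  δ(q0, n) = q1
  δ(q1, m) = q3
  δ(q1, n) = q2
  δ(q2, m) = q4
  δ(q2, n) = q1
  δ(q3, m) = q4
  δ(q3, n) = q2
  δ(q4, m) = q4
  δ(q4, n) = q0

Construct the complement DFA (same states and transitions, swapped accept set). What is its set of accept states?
Complement accept states = All states \ Original accept states
= {q0, q1, q2, q3, q4} \ {q0, q1, q2}
{q3, q4}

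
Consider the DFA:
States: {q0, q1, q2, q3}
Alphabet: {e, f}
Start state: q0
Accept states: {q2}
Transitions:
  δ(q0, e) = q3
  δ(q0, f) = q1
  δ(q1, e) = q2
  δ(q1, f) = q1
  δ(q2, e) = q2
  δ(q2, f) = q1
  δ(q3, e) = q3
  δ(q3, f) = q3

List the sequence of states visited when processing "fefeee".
read 'f': q0 → q1
  read 'e': q1 → q2
  read 'f': q2 → q1
  read 'e': q1 → q2
  read 'e': q2 → q2
  read 'e': q2 → q2
q0 -> q1 -> q2 -> q1 -> q2 -> q2 -> q2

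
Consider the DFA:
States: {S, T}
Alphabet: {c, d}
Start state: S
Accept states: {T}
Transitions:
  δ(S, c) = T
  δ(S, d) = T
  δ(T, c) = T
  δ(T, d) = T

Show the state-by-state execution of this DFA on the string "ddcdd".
read 'd': S → T
  read 'd': T → T
  read 'c': T → T
  read 'd': T → T
  read 'd': T → T
S -> T -> T -> T -> T -> T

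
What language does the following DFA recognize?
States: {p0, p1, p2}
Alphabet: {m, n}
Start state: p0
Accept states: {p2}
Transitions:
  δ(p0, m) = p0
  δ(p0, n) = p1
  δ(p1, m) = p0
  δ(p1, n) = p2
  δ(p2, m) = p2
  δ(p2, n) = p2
Testing a few strings:
  'nmmn' → reject
  'mmmm' → reject
  'n' → reject
  'nmmm' → reject
State roles: p0=no progress toward nn; p1=one trailing n; p2=substring nn seen
All strings over {m,n} containing the substring nn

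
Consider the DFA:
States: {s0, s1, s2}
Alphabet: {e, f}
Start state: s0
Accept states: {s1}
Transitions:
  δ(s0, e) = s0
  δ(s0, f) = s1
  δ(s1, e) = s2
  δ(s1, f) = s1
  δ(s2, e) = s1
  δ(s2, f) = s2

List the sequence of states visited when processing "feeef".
read 'f': s0 → s1
  read 'e': s1 → s2
  read 'e': s2 → s1
  read 'e': s1 → s2
  read 'f': s2 → s2
s0 -> s1 -> s2 -> s1 -> s2 -> s2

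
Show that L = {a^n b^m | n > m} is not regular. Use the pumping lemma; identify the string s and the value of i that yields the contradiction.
Assume L is regular with pumping length p. Idea: pumping down the a-block drops the a-count to at most the b-count.
Choose s = a^(p+1) b^p ∈ L (|s| = 2p+1 ≥ p). By the pumping lemma, s = xyz with |xy| ≤ p, |y| > 0, so y = a^k with k ≥ 1. Take i = 0: xz = a^(p+1−k) b^p. Since k ≥ 1, p+1−k ≤ p, so the number of a's is no longer strictly greater than the number of b's, hence xz ∉ L.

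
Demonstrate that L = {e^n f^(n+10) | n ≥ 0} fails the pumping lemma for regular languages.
Assume L is regular with pumping length p. Idea: pumping the e-block breaks the fixed offset of 10.
Choose s = e^p f^(p+10) ∈ L. By the pumping lemma, s = xyz with |xy| ≤ p, |y| > 0, so y = e^k with k ≥ 1. Then xy²z = e^(p+k) f^(p+10). For this to be in L we would need p+10 = (p+k)+10, i.e. k = 0, contradicting k ≥ 1. So xy²z ∉ L.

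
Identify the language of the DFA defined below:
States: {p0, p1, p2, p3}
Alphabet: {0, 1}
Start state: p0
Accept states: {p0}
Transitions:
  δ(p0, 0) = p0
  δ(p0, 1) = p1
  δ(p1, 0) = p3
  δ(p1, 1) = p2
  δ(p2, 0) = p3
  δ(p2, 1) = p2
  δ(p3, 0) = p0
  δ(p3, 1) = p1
Testing a few strings:
  '01' → reject
  '0' → accept
  '1' → reject
  '100' → accept
State roles: p0=value ≡ 0 (mod 4); p1=value ≡ 1 (mod 4); p2=value ≡ 3 (mod 4); p3=value ≡ 2 (mod 4)
All binary strings representing a multiple of 4 (read in base 2; leading zeros allowed and ε counts as 0)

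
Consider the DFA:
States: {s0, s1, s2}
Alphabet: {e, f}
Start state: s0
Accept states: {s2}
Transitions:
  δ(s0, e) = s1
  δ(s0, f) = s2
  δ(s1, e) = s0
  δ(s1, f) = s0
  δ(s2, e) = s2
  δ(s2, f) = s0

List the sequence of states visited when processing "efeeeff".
read 'e': s0 → s1
  read 'f': s1 → s0
  read 'e': s0 → s1
  read 'e': s1 → s0
  read 'e': s0 → s1
  read 'f': s1 → s0
  read 'f': s0 → s2
s0 -> s1 -> s0 -> s1 -> s0 -> s1 -> s0 -> s2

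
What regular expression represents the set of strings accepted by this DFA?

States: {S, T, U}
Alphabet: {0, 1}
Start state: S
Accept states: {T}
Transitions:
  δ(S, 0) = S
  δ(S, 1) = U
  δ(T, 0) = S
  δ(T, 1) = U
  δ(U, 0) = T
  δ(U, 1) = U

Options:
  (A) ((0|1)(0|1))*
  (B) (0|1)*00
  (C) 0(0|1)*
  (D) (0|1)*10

Check each option against the DFA on short strings; one disagreement eliminates an option:
  (A) ((0|1)(0|1))*: on ε the DFA stays in S and rejects (S ∉ Accept), but the regex matches it → eliminate
  (B) (0|1)*00: on '00' the DFA goes S → S → S and rejects (S ∉ Accept), but the regex matches it → eliminate
  (C) 0(0|1)*: on '0' the DFA goes S → S and rejects (S ∉ Accept), but the regex matches it → eliminate
  (D) (0|1)*10: agrees with the DFA on every string of length ≤ 6
Only (D) is consistent with the DFA.
(D) (0|1)*10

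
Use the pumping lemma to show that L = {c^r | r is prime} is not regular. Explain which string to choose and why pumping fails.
Assume L is regular with pumping length p. Idea: pumping by a suitable count produces a composite length.
Let q be a prime with q ≥ p and choose s = c^q ∈ L. By the pumping lemma, s = xyz with |xy| ≤ p, |y| = k ≥ 1. Take i = q+1: |xy^(q+1)z| = q + q·k = q(1+k). Since q ≥ 2 and 1+k ≥ 2, q(1+k) is composite, so xy^(q+1)z ∉ L.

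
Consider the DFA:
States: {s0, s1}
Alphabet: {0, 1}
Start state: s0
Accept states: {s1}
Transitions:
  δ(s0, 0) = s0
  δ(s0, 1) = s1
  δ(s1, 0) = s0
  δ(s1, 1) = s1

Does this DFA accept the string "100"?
Processing string "100":
  s0 --1--> s1
  s1 --0--> s0
  s0 --0--> s0
Final state: s0
Accept states: {s1}
No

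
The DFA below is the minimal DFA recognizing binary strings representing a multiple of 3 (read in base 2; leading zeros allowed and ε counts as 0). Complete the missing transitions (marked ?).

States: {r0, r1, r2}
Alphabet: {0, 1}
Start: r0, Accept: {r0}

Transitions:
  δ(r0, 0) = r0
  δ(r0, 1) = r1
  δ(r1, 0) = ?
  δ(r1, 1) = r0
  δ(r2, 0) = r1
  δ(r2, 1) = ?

From the language and accept set, identify what each state tracks — r0: value ≡ 0 (mod 3); r1: value ≡ 1 (mod 3); r2: value ≡ 2 (mod 3).
Each missing δ(q, a) is the state matching the new tracked value after reading a.
δ(r1, 0) = r2; δ(r2, 1) = r2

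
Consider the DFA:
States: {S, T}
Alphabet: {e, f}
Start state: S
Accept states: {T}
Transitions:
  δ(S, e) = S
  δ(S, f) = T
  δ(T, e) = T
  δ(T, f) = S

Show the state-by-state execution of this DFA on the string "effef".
read 'e': S → S
  read 'f': S → T
  read 'f': T → S
  read 'e': S → S
  read 'f': S → T
S -> S -> T -> S -> S -> T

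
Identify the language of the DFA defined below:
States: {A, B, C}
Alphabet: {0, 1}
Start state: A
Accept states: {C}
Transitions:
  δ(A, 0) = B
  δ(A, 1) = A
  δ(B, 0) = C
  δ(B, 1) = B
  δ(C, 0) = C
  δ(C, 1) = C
Testing a few strings:
  '111' → reject
  '1' → reject
  '01' → reject
  '101' → reject
State roles: A=zero 0's seen; B=one 0 seen; C=≥ two 0's seen
All binary strings containing at least two 0's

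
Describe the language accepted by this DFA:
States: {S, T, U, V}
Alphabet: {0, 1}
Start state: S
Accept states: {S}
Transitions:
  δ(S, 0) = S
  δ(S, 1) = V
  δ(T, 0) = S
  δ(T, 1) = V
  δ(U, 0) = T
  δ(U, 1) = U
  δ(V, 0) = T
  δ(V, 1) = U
Testing a few strings:
  '11' → reject
  '001' → reject
  '1' → reject
  '0010' → reject
State roles: S=value ≡ 0 (mod 4); T=value ≡ 2 (mod 4); U=value ≡ 3 (mod 4); V=value ≡ 1 (mod 4)
All binary strings representing a multiple of 4 (read in base 2; leading zeros allowed and ε counts as 0)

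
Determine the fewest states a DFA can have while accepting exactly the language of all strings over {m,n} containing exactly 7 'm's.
By Myhill–Nerode, count the distinguishable equivalence classes: 9 classes — having seen 0, 1, …, 7, or >7 copies of 'm'; the count-7 class is the only accepting one and >7 is dead.
9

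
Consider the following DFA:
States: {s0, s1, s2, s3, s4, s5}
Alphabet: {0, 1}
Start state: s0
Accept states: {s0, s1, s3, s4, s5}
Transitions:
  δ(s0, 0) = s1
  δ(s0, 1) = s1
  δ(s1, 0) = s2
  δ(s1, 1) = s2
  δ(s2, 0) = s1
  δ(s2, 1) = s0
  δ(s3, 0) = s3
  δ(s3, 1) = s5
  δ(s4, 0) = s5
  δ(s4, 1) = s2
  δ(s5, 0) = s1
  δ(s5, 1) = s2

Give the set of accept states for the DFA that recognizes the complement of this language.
Complement accept states = All states \ Original accept states
= {s0, s1, s2, s3, s4, s5} \ {s0, s1, s3, s4, s5}
{s2}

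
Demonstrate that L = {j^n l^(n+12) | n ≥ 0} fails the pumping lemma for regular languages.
Assume L is regular with pumping length p. Idea: pumping the j-block breaks the fixed offset of 12.
Choose s = j^p l^(p+12) ∈ L. By the pumping lemma, s = xyz with |xy| ≤ p, |y| > 0, so y = j^k with k ≥ 1. Then xy²z = j^(p+k) l^(p+12). For this to be in L we would need p+12 = (p+k)+12, i.e. k = 0, contradicting k ≥ 1. So xy²z ∉ L.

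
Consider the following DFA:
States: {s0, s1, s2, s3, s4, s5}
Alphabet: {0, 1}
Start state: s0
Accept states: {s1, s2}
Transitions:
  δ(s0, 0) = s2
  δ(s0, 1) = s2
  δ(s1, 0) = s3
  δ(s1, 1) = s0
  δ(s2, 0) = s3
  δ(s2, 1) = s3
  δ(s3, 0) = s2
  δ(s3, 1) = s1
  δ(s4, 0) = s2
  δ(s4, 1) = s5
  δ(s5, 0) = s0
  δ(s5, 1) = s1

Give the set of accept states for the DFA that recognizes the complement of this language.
Complement accept states = All states \ Original accept states
= {s0, s1, s2, s3, s4, s5} \ {s1, s2}
{s0, s3, s4, s5}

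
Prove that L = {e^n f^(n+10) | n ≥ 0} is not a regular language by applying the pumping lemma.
Assume L is regular with pumping length p. Idea: pumping the e-block breaks the fixed offset of 10.
Choose s = e^p f^(p+10) ∈ L. By the pumping lemma, s = xyz with |xy| ≤ p, |y| > 0, so y = e^k with k ≥ 1. Then xy²z = e^(p+k) f^(p+10). For this to be in L we would need p+10 = (p+k)+10, i.e. k = 0, contradicting k ≥ 1. So xy²z ∉ L.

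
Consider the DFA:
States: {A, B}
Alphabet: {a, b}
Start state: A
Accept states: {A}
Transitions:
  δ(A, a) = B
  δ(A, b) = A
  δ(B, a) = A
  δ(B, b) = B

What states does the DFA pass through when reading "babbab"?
read 'b': A → A
  read 'a': A → B
  read 'b': B → B
  read 'b': B → B
  read 'a': B → A
  read 'b': A → A
A -> A -> B -> B -> B -> A -> A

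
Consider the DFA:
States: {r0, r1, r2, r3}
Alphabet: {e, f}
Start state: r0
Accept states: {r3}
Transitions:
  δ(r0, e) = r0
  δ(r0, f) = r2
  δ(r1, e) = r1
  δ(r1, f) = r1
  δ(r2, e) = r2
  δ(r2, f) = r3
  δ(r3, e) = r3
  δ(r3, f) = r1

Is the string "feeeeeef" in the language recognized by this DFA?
Processing string "feeeeeef":
  r0 --f--> r2
  r2 --e--> r2
  r2 --e--> r2
  r2 --e--> r2
  r2 --e--> r2
  r2 --e--> r2
  r2 --e--> r2
  r2 --f--> r3
Final state: r3
Accept states: {r3}
Yes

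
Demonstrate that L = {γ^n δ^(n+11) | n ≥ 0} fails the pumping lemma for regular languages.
Assume L is regular with pumping length p. Idea: pumping the γ-block breaks the fixed offset of 11.
Choose s = γ^p δ^(p+11) ∈ L. By the pumping lemma, s = xyz with |xy| ≤ p, |y| > 0, so y = γ^k with k ≥ 1. Then xy²z = γ^(p+k) δ^(p+11). For this to be in L we would need p+11 = (p+k)+11, i.e. k = 0, contradicting k ≥ 1. So xy²z ∉ L.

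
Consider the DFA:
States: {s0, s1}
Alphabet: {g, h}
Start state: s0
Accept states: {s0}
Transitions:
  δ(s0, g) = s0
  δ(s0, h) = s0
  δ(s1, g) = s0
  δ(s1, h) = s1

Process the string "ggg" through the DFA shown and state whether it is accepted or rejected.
Processing string "ggg":
  s0 --g--> s0
  s0 --g--> s0
  s0 --g--> s0
Final state: s0
Accept states: {s0}
Yes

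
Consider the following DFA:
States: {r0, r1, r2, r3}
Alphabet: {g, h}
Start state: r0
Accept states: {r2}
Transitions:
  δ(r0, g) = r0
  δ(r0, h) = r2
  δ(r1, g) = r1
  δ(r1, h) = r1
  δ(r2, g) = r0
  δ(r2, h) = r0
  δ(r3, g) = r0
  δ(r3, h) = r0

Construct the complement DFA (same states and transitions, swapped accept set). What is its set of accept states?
Complement accept states = All states \ Original accept states
= {r0, r1, r2, r3} \ {r2}
{r0, r1, r3}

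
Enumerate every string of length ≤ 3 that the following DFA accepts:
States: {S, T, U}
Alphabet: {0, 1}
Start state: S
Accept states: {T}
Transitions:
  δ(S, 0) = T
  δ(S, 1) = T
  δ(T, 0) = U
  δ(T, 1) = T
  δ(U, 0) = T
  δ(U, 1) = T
0, 1, 01, 11, 000, 001, 011, 100, 101, 111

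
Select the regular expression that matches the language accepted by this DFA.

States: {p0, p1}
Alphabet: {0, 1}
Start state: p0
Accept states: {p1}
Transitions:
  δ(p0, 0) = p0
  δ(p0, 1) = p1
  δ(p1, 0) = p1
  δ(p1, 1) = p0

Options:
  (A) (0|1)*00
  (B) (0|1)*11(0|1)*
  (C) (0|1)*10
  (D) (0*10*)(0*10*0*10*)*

Check each option against the DFA on short strings; one disagreement eliminates an option:
  (A) (0|1)*00: on '1' the DFA goes p0 → p1 and accepts (p1 ∈ Accept), but the regex does not match it → eliminate
  (B) (0|1)*11(0|1)*: on '1' the DFA goes p0 → p1 and accepts (p1 ∈ Accept), but the regex does not match it → eliminate
  (C) (0|1)*10: on '1' the DFA goes p0 → p1 and accepts (p1 ∈ Accept), but the regex does not match it → eliminate
  (D) (0*10*)(0*10*0*10*)*: agrees with the DFA on every string of length ≤ 6
Only (D) is consistent with the DFA.
(D) (0*10*)(0*10*0*10*)*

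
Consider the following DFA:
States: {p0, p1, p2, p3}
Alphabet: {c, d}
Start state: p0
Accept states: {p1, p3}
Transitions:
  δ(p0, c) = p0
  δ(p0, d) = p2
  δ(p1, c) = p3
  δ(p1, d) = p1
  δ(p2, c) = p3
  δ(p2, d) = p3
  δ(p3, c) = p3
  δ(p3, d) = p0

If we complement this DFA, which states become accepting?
Complement accept states = All states \ Original accept states
= {p0, p1, p2, p3} \ {p1, p3}
{p0, p2}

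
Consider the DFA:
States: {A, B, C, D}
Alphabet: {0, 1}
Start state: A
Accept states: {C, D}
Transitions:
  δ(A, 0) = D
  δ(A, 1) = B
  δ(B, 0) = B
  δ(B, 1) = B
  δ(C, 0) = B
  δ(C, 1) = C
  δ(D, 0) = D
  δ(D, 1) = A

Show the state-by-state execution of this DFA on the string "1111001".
read '1': A → B
  read '1': B → B
  read '1': B → B
  read '1': B → B
  read '0': B → B
  read '0': B → B
  read '1': B → B
A -> B -> B -> B -> B -> B -> B -> B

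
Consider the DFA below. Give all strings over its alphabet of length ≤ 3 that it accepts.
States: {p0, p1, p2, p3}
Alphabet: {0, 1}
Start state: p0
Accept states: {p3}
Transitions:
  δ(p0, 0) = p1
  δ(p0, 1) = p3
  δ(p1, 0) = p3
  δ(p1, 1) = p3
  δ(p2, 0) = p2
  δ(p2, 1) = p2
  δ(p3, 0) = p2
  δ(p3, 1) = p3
1, 00, 01, 11, 001, 011, 111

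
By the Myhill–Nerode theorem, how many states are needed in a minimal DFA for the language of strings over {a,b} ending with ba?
By Myhill–Nerode, count the distinguishable equivalence classes: 3 classes — one per longest suffix of the input that is a prefix of 'ba' (lengths 0 through 2); only the length-2 class is accepting.
3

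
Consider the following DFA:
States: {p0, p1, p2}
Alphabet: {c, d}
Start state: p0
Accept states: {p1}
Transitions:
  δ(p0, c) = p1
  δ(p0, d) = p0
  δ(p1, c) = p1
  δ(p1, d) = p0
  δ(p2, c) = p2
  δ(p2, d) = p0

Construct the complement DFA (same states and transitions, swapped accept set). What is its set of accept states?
Complement accept states = All states \ Original accept states
= {p0, p1, p2} \ {p1}
{p0, p2}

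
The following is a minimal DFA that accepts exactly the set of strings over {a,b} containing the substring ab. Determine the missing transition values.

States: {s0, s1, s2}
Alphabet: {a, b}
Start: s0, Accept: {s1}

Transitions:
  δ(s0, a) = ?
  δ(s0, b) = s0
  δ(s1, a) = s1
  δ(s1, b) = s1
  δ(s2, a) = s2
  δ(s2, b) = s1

From the language and accept set, identify what each state tracks — s0: no a seen yet; s1: substring ab seen; s2: seen a a, waiting for b.
Each missing δ(q, a) is the state matching the new tracked value after reading a.
δ(s0, a) = s2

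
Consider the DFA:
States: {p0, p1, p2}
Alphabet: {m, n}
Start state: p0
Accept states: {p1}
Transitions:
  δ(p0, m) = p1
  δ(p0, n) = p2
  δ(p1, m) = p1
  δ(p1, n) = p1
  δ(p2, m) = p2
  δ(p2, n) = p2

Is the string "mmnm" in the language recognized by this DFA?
Processing string "mmnm":
  p0 --m--> p1
  p1 --m--> p1
  p1 --n--> p1
  p1 --m--> p1
Final state: p1
Accept states: {p1}
Yes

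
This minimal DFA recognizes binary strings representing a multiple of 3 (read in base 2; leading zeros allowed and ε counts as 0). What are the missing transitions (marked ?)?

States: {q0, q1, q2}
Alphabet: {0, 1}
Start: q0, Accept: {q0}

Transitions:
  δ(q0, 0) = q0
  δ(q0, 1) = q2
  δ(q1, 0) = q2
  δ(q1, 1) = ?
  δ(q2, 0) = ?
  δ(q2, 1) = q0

From the language and accept set, identify what each state tracks — q0: value ≡ 0 (mod 3); q1: value ≡ 2 (mod 3); q2: value ≡ 1 (mod 3).
Each missing δ(q, a) is the state matching the new tracked value after reading a.
δ(q1, 1) = q1; δ(q2, 0) = q1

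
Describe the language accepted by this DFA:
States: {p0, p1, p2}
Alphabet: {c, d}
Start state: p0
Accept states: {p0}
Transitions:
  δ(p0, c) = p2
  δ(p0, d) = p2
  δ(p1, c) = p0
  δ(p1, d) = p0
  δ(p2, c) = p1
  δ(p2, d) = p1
Testing a few strings:
  'ccdc' → reject
  'c' → reject
  'cc' → reject
  'cdd' → accept
State roles: p0=length ≡ 0 (mod 3); p1=length ≡ 2 (mod 3); p2=length ≡ 1 (mod 3)
All strings over {c,d} whose length is a multiple of 3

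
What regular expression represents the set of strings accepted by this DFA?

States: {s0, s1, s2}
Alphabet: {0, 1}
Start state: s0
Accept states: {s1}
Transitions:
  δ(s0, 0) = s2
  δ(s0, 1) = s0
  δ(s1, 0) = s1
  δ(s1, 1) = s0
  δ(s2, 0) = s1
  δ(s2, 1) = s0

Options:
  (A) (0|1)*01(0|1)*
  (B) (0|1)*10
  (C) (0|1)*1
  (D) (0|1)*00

Check each option against the DFA on short strings; one disagreement eliminates an option:
  (A) (0|1)*01(0|1)*: on '00' the DFA goes s0 → s2 → s1 and accepts (s1 ∈ Accept), but the regex does not match it → eliminate
  (B) (0|1)*10: on '00' the DFA goes s0 → s2 → s1 and accepts (s1 ∈ Accept), but the regex does not match it → eliminate
  (C) (0|1)*1: on '1' the DFA goes s0 → s0 and rejects (s0 ∉ Accept), but the regex matches it → eliminate
  (D) (0|1)*00: agrees with the DFA on every string of length ≤ 6
Only (D) is consistent with the DFA.
(D) (0|1)*00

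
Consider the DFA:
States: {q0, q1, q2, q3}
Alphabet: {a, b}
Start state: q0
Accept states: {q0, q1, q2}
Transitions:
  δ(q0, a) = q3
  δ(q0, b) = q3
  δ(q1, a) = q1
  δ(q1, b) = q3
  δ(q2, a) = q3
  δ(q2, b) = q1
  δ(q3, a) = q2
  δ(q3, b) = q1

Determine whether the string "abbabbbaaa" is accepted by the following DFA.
Processing string "abbabbbaaa":
  q0 --a--> q3
  q3 --b--> q1
  q1 --b--> q3
  q3 --a--> q2
  q2 --b--> q1
  q1 --b--> q3
  q3 --b--> q1
  q1 --a--> q1
  q1 --a--> q1
  q1 --a--> q1
Final state: q1
Accept states: {q0, q1, q2}
Yes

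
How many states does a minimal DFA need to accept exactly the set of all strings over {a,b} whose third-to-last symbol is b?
By Myhill–Nerode, count the distinguishable equivalence classes: 2^3 = 8 classes — the DFA must remember the last 3 symbols read; every pair of distinct length-3 suffixes is distinguishable by some continuation.
8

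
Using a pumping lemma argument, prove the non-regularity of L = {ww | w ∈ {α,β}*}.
Assume L is regular with pumping length p. Idea: pumping the leading α-block breaks the equality of the two halves.
Choose s = α^p β α^p β ∈ L (with w = α^p β). |s| = 2p+2 ≥ p. By the pumping lemma, s = xyz with |xy| ≤ p, |y| > 0, so y = α^k with k ≥ 1, in the first α-block. Then xy²z = α^(p+k) β α^p β, of length 2p+2+k. If k is odd this length is odd, so it cannot be of the form ww. If k is even, each half has length p+1+k/2 ≤ p+k, so the first half lies entirely inside the leading α-block and contains no β, while the second half ends in β; the halves differ. Either way xy²z ∉ L.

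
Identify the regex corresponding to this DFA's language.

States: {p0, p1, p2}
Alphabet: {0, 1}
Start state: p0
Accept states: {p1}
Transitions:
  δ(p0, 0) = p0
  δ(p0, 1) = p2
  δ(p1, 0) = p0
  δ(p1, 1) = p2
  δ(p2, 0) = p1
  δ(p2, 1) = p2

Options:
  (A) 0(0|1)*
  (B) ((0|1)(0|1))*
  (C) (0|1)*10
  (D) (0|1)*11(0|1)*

Check each option against the DFA on short strings; one disagreement eliminates an option:
  (A) 0(0|1)*: on '0' the DFA goes p0 → p0 and rejects (p0 ∉ Accept), but the regex matches it → eliminate
  (B) ((0|1)(0|1))*: on ε the DFA stays in p0 and rejects (p0 ∉ Accept), but the regex matches it → eliminate
  (C) (0|1)*10: agrees with the DFA on every string of length ≤ 6
  (D) (0|1)*11(0|1)*: on '10' the DFA goes p0 → p2 → p1 and accepts (p1 ∈ Accept), but the regex does not match it → eliminate
Only (C) is consistent with the DFA.
(C) (0|1)*10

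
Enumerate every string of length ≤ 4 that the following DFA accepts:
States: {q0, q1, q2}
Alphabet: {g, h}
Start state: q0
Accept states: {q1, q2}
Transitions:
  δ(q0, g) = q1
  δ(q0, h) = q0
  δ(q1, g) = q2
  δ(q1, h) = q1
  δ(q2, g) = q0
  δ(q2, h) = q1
g, gg, gh, hg, ggh, ghg, ghh, hgg, hgh, hhg, gggg, gghg, gghh, ghgh, ghhg, ghhh, hggh, hghg, hghh, hhgg, hhgh, hhhg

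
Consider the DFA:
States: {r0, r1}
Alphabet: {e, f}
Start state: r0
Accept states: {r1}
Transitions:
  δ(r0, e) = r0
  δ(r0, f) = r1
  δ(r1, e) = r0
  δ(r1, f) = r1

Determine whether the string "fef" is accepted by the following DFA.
Processing string "fef":
  r0 --f--> r1
  r1 --e--> r0
  r0 --f--> r1
Final state: r1
Accept states: {r1}
Yes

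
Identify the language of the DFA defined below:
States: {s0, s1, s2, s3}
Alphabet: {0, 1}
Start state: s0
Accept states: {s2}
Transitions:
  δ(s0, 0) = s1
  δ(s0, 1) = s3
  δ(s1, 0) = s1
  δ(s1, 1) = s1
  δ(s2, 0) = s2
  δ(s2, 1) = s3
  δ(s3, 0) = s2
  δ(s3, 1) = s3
Testing a few strings:
  '00' → reject
  '1' → reject
  '000' → reject
  '001' → reject
State roles: s0=no input read; s1=started with 0 (dead); s2=started with 1, last symbol 0; s3=started with 1, last symbol 1
All binary strings that start with 1 and end with 0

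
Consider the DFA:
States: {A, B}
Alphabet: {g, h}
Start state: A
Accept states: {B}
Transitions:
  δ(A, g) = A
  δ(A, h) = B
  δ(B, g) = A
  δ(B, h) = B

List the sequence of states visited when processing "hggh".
read 'h': A → B
  read 'g': B → A
  read 'g': A → A
  read 'h': A → B
A -> B -> A -> A -> B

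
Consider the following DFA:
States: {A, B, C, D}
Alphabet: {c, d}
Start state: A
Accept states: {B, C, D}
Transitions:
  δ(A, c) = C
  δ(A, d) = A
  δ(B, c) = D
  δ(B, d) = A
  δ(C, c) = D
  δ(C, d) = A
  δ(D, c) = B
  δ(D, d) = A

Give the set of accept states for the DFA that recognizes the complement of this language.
Complement accept states = All states \ Original accept states
= {A, B, C, D} \ {B, C, D}
{A}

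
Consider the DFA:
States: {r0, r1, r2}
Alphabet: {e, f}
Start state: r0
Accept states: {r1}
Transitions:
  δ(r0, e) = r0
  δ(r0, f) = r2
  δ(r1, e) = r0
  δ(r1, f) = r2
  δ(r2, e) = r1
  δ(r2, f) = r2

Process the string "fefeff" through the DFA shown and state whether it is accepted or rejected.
Processing string "fefeff":
  r0 --f--> r2
  r2 --e--> r1
  r1 --f--> r2
  r2 --e--> r1
  r1 --f--> r2
  r2 --f--> r2
Final state: r2
Accept states: {r1}
No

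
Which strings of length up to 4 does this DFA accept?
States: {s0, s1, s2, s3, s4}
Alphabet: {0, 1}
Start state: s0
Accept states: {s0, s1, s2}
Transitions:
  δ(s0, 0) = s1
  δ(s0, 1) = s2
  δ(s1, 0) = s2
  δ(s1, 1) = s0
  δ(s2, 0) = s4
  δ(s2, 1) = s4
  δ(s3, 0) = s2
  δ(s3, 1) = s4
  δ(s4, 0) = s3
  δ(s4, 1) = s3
ε, 0, 1, 00, 01, 010, 011, 0100, 0101, 1000, 1010, 1100, 1110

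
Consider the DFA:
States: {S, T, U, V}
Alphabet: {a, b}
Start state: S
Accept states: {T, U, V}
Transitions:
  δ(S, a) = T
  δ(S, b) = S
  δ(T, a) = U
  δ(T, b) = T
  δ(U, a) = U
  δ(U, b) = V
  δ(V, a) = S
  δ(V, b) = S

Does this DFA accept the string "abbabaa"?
Processing string "abbabaa":
  S --a--> T
  T --b--> T
  T --b--> T
  T --a--> U
  U --b--> V
  V --a--> S
  S --a--> T
Final state: T
Accept states: {T, U, V}
Yes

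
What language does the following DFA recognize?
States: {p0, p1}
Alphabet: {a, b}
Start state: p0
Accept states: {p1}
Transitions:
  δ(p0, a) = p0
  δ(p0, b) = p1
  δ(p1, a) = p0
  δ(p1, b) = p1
Testing a few strings:
  'a' → reject
  'ab' → accept
  'bba' → reject
  'bbb' → accept
State roles: p0=last symbol not b; p1=last symbol is b
All strings over {a,b} ending with b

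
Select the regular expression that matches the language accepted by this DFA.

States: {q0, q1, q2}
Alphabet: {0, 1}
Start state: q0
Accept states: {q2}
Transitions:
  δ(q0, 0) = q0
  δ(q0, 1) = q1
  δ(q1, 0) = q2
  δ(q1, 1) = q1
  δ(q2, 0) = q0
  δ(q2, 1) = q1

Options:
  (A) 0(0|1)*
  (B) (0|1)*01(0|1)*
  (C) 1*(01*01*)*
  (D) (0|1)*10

Check each option against the DFA on short strings; one disagreement eliminates an option:
  (A) 0(0|1)*: on '0' the DFA goes q0 → q0 and rejects (q0 ∉ Accept), but the regex matches it → eliminate
  (B) (0|1)*01(0|1)*: on '01' the DFA goes q0 → q0 → q1 and rejects (q1 ∉ Accept), but the regex matches it → eliminate
  (C) 1*(01*01*)*: on ε the DFA stays in q0 and rejects (q0 ∉ Accept), but the regex matches it → eliminate
  (D) (0|1)*10: agrees with the DFA on every string of length ≤ 6
Only (D) is consistent with the DFA.
(D) (0|1)*10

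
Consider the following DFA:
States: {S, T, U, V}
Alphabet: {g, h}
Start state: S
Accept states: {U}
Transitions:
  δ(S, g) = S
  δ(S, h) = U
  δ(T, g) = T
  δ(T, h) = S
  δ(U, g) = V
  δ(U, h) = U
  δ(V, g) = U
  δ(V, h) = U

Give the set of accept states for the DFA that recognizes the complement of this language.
Complement accept states = All states \ Original accept states
= {S, T, U, V} \ {U}
{S, T, V}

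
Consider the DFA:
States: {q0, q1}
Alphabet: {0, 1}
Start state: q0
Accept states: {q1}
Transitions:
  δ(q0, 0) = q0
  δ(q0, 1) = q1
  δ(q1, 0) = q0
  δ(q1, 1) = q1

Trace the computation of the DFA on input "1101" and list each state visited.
read '1': q0 → q1
  read '1': q1 → q1
  read '0': q1 → q0
  read '1': q0 → q1
q0 -> q1 -> q1 -> q0 -> q1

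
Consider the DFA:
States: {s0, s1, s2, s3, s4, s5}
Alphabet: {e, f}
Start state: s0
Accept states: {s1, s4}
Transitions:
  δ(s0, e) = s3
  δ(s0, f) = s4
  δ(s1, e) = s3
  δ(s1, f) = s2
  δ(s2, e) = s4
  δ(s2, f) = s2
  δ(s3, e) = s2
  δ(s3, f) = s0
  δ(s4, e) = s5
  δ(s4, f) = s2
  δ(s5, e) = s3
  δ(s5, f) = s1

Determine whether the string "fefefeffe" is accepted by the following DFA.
Processing string "fefefeffe":
  s0 --f--> s4
  s4 --e--> s5
  s5 --f--> s1
  s1 --e--> s3
  s3 --f--> s0
  s0 --e--> s3
  s3 --f--> s0
  s0 --f--> s4
  s4 --e--> s5
Final state: s5
Accept states: {s1, s4}
No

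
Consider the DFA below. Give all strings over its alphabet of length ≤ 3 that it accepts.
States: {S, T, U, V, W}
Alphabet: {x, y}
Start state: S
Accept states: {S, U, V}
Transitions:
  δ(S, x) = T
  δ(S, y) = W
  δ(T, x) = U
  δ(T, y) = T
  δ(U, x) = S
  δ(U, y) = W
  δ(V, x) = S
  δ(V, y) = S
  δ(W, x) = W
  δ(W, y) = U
ε, xx, yy, xxx, xyx, yxy, yyx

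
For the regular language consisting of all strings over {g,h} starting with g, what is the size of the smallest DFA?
By Myhill–Nerode, count the distinguishable equivalence classes: three classes — empty / started with g / started with h (dead).
3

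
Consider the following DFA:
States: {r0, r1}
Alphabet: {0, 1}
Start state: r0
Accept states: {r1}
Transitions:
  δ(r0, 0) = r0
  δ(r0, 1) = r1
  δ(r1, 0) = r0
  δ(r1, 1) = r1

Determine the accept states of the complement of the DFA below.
Complement accept states = All states \ Original accept states
= {r0, r1} \ {r1}
{r0}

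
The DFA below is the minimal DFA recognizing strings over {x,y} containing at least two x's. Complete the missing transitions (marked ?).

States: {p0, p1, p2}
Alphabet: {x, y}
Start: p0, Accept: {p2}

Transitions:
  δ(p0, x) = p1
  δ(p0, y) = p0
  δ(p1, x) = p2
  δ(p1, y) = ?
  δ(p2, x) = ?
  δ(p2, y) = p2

From the language and accept set, identify what each state tracks — p0: zero x's seen; p1: one x seen; p2: ≥ two x's seen.
Each missing δ(q, a) is the state matching the new tracked value after reading a.
δ(p1, y) = p1; δ(p2, x) = p2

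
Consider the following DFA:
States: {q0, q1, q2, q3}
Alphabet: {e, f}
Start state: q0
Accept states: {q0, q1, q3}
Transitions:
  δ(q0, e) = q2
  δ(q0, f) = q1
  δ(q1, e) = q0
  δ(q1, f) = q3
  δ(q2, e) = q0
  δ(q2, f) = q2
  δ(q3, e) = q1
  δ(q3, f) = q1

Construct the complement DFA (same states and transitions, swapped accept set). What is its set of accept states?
Complement accept states = All states \ Original accept states
= {q0, q1, q2, q3} \ {q0, q1, q3}
{q2}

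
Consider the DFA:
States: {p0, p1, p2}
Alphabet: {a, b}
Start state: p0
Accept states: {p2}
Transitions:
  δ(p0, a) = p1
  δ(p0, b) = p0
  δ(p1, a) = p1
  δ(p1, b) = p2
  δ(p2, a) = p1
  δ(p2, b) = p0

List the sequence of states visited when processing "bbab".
read 'b': p0 → p0
  read 'b': p0 → p0
  read 'a': p0 → p1
  read 'b': p1 → p2
p0 -> p0 -> p0 -> p1 -> p2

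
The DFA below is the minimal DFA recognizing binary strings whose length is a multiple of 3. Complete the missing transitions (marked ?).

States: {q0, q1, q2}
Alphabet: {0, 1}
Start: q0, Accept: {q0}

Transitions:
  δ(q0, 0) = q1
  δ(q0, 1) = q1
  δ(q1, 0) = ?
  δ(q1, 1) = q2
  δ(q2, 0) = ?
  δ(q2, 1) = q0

From the language and accept set, identify what each state tracks — q0: length ≡ 0 (mod 3); q1: length ≡ 1 (mod 3); q2: length ≡ 2 (mod 3).
Each missing δ(q, a) is the state matching the new tracked value after reading a.
δ(q1, 0) = q2; δ(q2, 0) = q0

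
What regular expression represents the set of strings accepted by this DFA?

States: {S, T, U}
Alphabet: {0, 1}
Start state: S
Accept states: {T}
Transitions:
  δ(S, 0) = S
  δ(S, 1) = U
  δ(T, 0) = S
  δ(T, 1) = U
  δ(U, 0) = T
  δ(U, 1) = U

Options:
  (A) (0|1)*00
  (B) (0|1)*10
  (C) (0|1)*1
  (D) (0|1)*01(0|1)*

Check each option against the DFA on short strings; one disagreement eliminates an option:
  (A) (0|1)*00: on '00' the DFA goes S → S → S and rejects (S ∉ Accept), but the regex matches it → eliminate
  (B) (0|1)*10: agrees with the DFA on every string of length ≤ 6
  (C) (0|1)*1: on '1' the DFA goes S → U and rejects (U ∉ Accept), but the regex matches it → eliminate
  (D) (0|1)*01(0|1)*: on '01' the DFA goes S → S → U and rejects (U ∉ Accept), but the regex matches it → eliminate
Only (B) is consistent with the DFA.
(B) (0|1)*10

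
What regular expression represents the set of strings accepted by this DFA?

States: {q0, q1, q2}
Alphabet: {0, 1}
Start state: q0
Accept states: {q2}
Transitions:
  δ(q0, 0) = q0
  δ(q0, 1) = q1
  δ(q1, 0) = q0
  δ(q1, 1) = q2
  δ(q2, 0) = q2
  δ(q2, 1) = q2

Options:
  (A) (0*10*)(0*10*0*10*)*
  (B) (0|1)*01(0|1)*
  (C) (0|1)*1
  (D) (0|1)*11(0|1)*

Check each option against the DFA on short strings; one disagreement eliminates an option:
  (A) (0*10*)(0*10*0*10*)*: on '1' the DFA goes q0 → q1 and rejects (q1 ∉ Accept), but the regex matches it → eliminate
  (B) (0|1)*01(0|1)*: on '01' the DFA goes q0 → q0 → q1 and rejects (q1 ∉ Accept), but the regex matches it → eliminate
  (C) (0|1)*1: on '1' the DFA goes q0 → q1 and rejects (q1 ∉ Accept), but the regex matches it → eliminate
  (D) (0|1)*11(0|1)*: agrees with the DFA on every string of length ≤ 6
Only (D) is consistent with the DFA.
(D) (0|1)*11(0|1)*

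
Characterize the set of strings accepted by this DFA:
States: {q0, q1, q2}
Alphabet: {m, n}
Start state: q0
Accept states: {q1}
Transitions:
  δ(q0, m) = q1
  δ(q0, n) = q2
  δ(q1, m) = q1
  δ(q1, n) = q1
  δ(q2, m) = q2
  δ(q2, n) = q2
Testing a few strings:
  'mmm' → accept
  'nnm' → reject
  'n' → reject
  'mmn' → accept
State roles: q0=no input read; q1=started with m; q2=started with n (dead)
All strings over {m,n} starting with m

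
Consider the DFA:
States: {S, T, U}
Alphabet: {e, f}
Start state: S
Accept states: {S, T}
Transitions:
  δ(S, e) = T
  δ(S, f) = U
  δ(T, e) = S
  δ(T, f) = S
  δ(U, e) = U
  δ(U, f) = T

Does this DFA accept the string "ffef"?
Processing string "ffef":
  S --f--> U
  U --f--> T
  T --e--> S
  S --f--> U
Final state: U
Accept states: {S, T}
No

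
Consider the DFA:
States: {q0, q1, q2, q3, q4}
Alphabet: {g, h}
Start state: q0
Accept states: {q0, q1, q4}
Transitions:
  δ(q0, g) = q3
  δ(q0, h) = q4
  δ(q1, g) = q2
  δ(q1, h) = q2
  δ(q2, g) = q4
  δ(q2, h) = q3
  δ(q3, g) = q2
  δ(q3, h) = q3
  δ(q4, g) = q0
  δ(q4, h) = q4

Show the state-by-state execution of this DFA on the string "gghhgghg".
read 'g': q0 → q3
  read 'g': q3 → q2
  read 'h': q2 → q3
  read 'h': q3 → q3
  read 'g': q3 → q2
  read 'g': q2 → q4
  read 'h': q4 → q4
  read 'g': q4 → q0
q0 -> q3 -> q2 -> q3 -> q3 -> q2 -> q4 -> q4 -> q0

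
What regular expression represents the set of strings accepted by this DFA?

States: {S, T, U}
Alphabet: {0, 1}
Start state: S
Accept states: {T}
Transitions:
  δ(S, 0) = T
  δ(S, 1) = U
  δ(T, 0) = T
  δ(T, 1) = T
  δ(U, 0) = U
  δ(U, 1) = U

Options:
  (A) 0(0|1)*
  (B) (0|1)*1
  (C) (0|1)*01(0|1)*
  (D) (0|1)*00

Check each option against the DFA on short strings; one disagreement eliminates an option:
  (A) 0(0|1)*: agrees with the DFA on every string of length ≤ 6
  (B) (0|1)*1: on '0' the DFA goes S → T and accepts (T ∈ Accept), but the regex does not match it → eliminate
  (C) (0|1)*01(0|1)*: on '0' the DFA goes S → T and accepts (T ∈ Accept), but the regex does not match it → eliminate
  (D) (0|1)*00: on '0' the DFA goes S → T and accepts (T ∈ Accept), but the regex does not match it → eliminate
Only (A) is consistent with the DFA.
(A) 0(0|1)*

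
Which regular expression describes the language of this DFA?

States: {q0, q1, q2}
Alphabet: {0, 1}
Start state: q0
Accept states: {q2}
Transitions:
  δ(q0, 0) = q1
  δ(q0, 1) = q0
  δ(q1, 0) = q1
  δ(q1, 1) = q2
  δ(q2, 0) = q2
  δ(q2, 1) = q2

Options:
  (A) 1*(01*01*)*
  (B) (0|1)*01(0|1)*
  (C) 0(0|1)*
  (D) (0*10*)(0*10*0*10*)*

Check each option against the DFA on short strings; one disagreement eliminates an option:
  (A) 1*(01*01*)*: on ε the DFA stays in q0 and rejects (q0 ∉ Accept), but the regex matches it → eliminate
  (B) (0|1)*01(0|1)*: agrees with the DFA on every string of length ≤ 6
  (C) 0(0|1)*: on '0' the DFA goes q0 → q1 and rejects (q1 ∉ Accept), but the regex matches it → eliminate
  (D) (0*10*)(0*10*0*10*)*: on '1' the DFA goes q0 → q0 and rejects (q0 ∉ Accept), but the regex matches it → eliminate
Only (B) is consistent with the DFA.
(B) (0|1)*01(0|1)*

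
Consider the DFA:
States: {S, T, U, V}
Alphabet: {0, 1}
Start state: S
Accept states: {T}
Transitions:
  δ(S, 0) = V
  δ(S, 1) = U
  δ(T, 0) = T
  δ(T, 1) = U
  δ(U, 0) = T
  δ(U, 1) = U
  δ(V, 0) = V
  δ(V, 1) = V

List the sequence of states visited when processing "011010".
read '0': S → V
  read '1': V → V
  read '1': V → V
  read '0': V → V
  read '1': V → V
  read '0': V → V
S -> V -> V -> V -> V -> V -> V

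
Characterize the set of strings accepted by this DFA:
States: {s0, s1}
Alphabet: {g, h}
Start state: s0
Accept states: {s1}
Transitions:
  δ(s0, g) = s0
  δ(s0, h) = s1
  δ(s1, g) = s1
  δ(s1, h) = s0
Testing a few strings:
  'h' → accept
  'gh' → accept
  'ghg' → accept
  'gg' → reject
State roles: s0=even number of h's so far; s1=odd number of h's so far
All strings over {g,h} with an odd number of h's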